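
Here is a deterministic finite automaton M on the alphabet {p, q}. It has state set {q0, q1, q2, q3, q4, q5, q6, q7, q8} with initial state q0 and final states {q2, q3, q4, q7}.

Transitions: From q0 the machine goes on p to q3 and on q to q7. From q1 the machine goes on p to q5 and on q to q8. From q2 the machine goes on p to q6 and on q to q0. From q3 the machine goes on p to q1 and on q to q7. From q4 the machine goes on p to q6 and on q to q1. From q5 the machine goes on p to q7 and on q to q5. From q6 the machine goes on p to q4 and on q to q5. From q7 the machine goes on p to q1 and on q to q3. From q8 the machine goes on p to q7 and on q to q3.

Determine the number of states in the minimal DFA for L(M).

First remove the unreachable states {q2,q4,q6}; 6 states remain.
Start with accepting vs non-accepting: {q3,q7} | {q0,q1,q5,q8}.
On input p, block {q0,q1,q5,q8} splits into {q0,q5,q8} and {q1}.
On input q, block {q0,q5,q8} splits into {q0,q8} and {q5}.
Stable partition: {q3,q7} | {q0,q8} | {q1} | {q5} — 4 equivalence classes.

4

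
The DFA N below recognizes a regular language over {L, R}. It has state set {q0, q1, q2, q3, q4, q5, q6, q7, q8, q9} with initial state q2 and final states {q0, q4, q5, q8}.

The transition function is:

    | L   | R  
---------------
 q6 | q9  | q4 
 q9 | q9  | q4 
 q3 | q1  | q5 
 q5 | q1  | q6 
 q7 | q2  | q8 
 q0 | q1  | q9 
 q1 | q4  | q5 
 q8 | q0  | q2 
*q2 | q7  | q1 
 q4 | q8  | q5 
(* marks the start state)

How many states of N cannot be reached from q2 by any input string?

1

Starting at q2 and following transitions, the reachable set is {q0, q1, q2, q4, q5, q6, q7, q8, q9}. That leaves q3 unreachable — 1 in total.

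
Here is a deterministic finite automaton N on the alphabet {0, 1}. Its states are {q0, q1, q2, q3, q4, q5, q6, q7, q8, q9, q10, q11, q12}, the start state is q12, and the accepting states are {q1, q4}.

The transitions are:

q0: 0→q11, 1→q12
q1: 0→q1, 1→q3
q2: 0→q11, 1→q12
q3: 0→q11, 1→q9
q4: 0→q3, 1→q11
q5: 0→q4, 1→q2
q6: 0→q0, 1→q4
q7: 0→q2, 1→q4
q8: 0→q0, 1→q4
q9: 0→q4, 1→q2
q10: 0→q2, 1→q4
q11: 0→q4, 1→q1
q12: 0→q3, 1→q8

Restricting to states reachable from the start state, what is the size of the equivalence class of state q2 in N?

First remove the unreachable states {q5,q6,q7,q10}; 9 states remain.
P0 = {q1,q4} | {q0,q2,q3,q8,q9,q11,q12}.
Refine {q1,q4} on symbol 0: members go to different blocks, giving {q1} and {q4}.
Refine {q0,q2,q3,q8,q9,q11,q12} on symbol 0: members go to different blocks, giving {q0,q2,q3,q8,q12} and {q9,q11}.
Refine {q0,q2,q3,q8,q12} on symbol 0: members go to different blocks, giving {q0,q2,q3} and {q8,q12}.
Split {q0,q2,q3} by δ(·,1) → {q0,q2} and {q3}.
Refine {q9,q11} on symbol 1: members go to different blocks, giving {q9} and {q11}.
On input 0, block {q8,q12} splits into {q8} and {q12}.
The partition is now stable with 8 blocks: {q1} | {q0,q2} | {q4} | {q9} | {q8} | {q3} | {q11} | {q12}.
State q2 belongs to the block {q0,q2}, which has 2 states.

2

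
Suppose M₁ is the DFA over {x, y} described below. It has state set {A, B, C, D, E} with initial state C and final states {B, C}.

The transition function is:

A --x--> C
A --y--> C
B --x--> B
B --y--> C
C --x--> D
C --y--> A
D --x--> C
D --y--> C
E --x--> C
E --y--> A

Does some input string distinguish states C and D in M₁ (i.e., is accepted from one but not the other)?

Yes

Reachable states from the start: {A,C,D}. Unreachable: {B,E} — drop them.
Start with accepting vs non-accepting: {C} | {A,D}.
The partition is now stable with 2 blocks: {C} | {A,D}.
C and D end up in different blocks, so they are distinguishable. For instance, the string 'ε' is accepted from only C.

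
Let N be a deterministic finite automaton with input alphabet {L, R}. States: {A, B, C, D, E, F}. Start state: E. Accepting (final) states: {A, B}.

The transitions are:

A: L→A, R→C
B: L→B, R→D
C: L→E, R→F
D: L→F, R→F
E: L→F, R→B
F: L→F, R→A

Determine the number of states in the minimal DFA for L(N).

3

P0 = {A,B} | {C,D,E,F}.
Split {C,D,E,F} by δ(·,R) → {C,D} and {E,F}.
The partition is now stable with 3 blocks: {A,B} | {C,D} | {E,F}.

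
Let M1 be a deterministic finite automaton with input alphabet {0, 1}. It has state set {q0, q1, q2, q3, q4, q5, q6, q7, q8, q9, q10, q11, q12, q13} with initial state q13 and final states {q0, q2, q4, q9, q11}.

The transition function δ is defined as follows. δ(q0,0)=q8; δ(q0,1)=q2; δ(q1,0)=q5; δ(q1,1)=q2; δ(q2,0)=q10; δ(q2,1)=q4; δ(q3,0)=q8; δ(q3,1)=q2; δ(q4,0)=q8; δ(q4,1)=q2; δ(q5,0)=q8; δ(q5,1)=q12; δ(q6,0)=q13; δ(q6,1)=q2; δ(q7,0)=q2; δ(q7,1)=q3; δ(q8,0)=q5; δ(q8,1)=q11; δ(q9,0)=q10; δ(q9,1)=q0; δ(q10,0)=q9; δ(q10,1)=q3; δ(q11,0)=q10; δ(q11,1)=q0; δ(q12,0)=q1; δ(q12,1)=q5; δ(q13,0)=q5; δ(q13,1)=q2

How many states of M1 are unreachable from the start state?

2

Starting at q13 and following transitions, the reachable set is {q0, q1, q2, q3, q4, q5, q8, q9, q10, q11, q12, q13}. That leaves q6, q7 unreachable — 2 in total.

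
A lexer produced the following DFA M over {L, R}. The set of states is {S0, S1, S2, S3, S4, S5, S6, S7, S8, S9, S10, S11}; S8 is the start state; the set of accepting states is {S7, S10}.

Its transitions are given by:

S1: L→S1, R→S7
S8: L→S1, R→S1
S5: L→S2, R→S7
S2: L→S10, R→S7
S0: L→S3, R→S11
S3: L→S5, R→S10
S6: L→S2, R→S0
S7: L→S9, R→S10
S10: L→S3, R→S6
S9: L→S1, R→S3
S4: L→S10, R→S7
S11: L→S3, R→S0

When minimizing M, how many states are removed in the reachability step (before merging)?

1

Starting at S8 and following transitions, the reachable set is {S0, S1, S2, S3, S5, S6, S7, S8, S9, S10, S11}. That leaves S4 unreachable — 1 in total.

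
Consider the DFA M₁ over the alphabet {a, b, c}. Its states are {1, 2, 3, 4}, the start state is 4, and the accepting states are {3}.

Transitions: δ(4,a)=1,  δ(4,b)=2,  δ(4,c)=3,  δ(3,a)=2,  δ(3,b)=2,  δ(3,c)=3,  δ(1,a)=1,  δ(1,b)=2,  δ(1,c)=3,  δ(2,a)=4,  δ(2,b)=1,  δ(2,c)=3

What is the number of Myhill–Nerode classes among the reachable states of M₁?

Every state is reachable, so we keep all 4.
P0 = {3} | {1,2,4}.
Stable partition: {3} | {1,2,4} — 2 equivalence classes.

2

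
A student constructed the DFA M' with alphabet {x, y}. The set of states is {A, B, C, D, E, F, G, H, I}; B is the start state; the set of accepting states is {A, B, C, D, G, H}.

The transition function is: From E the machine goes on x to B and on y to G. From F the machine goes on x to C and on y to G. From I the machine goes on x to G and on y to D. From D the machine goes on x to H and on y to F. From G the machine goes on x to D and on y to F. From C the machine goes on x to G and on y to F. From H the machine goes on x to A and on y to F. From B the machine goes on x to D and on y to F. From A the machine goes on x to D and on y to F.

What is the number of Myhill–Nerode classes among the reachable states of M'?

2

First remove the unreachable states {E,I}; 7 states remain.
P0 = {A,B,C,D,G,H} | {F}.
No further refinement is possible. Final partition (2 blocks): {A,B,C,D,G,H} | {F}.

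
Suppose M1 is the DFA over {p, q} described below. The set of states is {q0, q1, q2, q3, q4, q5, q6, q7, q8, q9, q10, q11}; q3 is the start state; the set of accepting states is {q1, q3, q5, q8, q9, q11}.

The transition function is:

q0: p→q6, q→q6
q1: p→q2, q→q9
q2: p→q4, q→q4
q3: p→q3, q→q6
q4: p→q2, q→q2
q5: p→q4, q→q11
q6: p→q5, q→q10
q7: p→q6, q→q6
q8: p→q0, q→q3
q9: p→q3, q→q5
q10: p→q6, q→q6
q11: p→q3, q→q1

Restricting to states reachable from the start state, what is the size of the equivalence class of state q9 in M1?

States {q0,q7,q8} cannot be reached from the start state, so discard them.
P0 = {q1,q3,q5,q9,q11} | {q2,q4,q6,q10}.
On input p, block {q1,q3,q5,q9,q11} splits into {q3,q9,q11} and {q1,q5}.
On input q, block {q3,q9,q11} splits into {q9,q11} and {q3}.
On input p, block {q2,q4,q6,q10} splits into {q2,q4,q10} and {q6}.
Split {q2,q4,q10} by δ(·,p) → {q2,q4} and {q10}.
Stable partition: {q9,q11} | {q2,q4} | {q1,q5} | {q3} | {q6} | {q10} — 6 equivalence classes.
State q9 belongs to the block {q9,q11}, which has 2 states.

2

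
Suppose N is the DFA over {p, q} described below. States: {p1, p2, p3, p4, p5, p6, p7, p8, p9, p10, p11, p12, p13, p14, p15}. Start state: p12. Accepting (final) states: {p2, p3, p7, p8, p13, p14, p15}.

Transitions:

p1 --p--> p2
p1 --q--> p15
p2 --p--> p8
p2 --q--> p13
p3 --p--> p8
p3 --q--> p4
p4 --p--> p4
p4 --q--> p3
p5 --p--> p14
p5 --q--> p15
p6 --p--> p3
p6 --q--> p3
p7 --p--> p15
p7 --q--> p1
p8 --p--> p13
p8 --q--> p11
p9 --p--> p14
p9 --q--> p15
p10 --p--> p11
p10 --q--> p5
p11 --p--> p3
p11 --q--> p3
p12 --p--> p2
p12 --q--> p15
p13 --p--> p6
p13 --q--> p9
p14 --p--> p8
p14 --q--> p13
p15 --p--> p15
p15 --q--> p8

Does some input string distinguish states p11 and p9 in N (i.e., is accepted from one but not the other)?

Yes

Reachable states from the start: {p2,p3,p4,p6,p8,p9,p11,p12,p13,p14,p15}. Unreachable: {p1,p5,p7,p10} — drop them.
P0 = {p2,p3,p8,p13,p14,p15} | {p4,p6,p9,p11,p12}.
On input p, block {p2,p3,p8,p13,p14,p15} splits into {p2,p3,p8,p14,p15} and {p13}.
Refine {p2,p3,p8,p14,p15} on symbol p: members go to different blocks, giving {p2,p3,p14,p15} and {p8}.
On input p, block {p2,p3,p14,p15} splits into {p2,p3,p14} and {p15}.
Split {p2,p3,p14} by δ(·,q) → {p2,p14} and {p3}.
On input p, block {p4,p6,p9,p11,p12} splits into {p6,p11} and {p9,p12} and {p4}.
The partition is now stable with 8 blocks: {p2,p14} | {p6,p11} | {p13} | {p8} | {p15} | {p3} | {p9,p12} | {p4}.
p11 and p9 end up in different blocks, so they are distinguishable. For instance, the string 'pq' is accepted from only p9.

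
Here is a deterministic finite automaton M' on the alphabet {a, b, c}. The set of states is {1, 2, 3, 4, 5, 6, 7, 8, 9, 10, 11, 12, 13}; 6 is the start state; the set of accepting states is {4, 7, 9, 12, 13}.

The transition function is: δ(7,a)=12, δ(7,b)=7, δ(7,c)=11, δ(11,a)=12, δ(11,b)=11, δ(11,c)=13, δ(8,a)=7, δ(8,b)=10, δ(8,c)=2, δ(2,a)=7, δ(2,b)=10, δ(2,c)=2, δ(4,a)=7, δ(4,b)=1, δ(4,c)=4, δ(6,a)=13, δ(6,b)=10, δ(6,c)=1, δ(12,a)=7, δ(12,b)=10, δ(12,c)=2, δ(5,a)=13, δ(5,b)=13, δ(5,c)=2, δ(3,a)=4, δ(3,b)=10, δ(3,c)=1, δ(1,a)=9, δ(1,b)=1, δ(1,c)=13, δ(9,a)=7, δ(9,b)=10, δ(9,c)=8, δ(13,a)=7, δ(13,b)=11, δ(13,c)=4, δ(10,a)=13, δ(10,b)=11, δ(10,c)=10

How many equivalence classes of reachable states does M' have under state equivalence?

7

States {3,5} cannot be reached from the start state, so discard them.
P0 = {4,7,9,12,13} | {1,2,6,8,10,11}.
Split {4,7,9,12,13} by δ(·,b) → {4,9,12,13} and {7}.
Refine {4,9,12,13} on symbol c: members go to different blocks, giving {4,13} and {9,12}.
Refine {1,2,6,8,10,11} on symbol a: members go to different blocks, giving {1,11} and {2,8} and {6,10}.
Split {6,10} by δ(·,b) → {6} and {10}.
Stable partition: {4,13} | {1,11} | {7} | {9,12} | {2,8} | {6} | {10} — 7 equivalence classes.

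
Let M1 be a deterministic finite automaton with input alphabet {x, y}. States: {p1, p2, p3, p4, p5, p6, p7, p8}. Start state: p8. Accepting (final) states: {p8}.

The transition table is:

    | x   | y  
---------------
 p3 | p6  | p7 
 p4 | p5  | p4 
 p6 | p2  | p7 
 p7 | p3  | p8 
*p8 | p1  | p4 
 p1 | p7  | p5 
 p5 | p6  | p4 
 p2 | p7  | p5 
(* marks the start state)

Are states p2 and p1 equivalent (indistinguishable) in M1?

Yes

Start with accepting vs non-accepting: {p8} | {p1,p2,p3,p4,p5,p6,p7}.
On input y, block {p1,p2,p3,p4,p5,p6,p7} splits into {p1,p2,p3,p4,p5,p6} and {p7}.
Split {p1,p2,p3,p4,p5,p6} by δ(·,x) → {p3,p4,p5,p6} and {p1,p2}.
Refine {p3,p4,p5,p6} on symbol x: members go to different blocks, giving {p3,p4,p5} and {p6}.
On input x, block {p3,p4,p5} splits into {p3,p5} and {p4}.
Refine {p3,p5} on symbol y: members go to different blocks, giving {p3} and {p5}.
No further refinement is possible. Final partition (7 blocks): {p8} | {p3} | {p7} | {p1,p2} | {p6} | {p4} | {p5}.
p2 and p1 lie in the same block of the stable partition, so they are equivalent — no string distinguishes them.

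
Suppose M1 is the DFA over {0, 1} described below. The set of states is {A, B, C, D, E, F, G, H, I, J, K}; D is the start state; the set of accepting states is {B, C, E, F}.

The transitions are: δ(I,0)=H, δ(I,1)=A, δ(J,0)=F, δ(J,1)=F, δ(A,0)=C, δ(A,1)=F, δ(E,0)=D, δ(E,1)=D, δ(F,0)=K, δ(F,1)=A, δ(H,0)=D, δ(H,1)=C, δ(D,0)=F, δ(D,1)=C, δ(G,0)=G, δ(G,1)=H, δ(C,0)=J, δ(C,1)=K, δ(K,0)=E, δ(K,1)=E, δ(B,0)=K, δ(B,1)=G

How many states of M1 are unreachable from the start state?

4

BFS from D reaches {A, C, D, E, F, J, K}; the 4 state(s) B, G, H, I are never visited.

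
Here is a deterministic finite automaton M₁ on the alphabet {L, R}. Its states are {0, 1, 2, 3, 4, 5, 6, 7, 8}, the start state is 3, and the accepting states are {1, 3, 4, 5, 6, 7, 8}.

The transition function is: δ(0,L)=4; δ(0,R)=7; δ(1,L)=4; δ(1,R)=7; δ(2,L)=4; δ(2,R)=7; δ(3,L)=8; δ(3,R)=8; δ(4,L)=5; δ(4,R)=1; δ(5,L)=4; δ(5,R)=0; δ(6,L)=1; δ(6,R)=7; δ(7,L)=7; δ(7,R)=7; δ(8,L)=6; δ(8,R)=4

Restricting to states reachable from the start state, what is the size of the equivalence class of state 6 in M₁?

1

First remove the unreachable states {2}; 8 states remain.
Initial partition by acceptance: {1,3,4,5,6,7,8} | {0}.
Refine {1,3,4,5,6,7,8} on symbol R: members go to different blocks, giving {1,3,4,6,7,8} and {5}.
Refine {1,3,4,6,7,8} on symbol L: members go to different blocks, giving {1,3,6,7,8} and {4}.
Refine {1,3,6,7,8} on symbol L: members go to different blocks, giving {3,6,7,8} and {1}.
Refine {3,6,7,8} on symbol L: members go to different blocks, giving {3,7,8} and {6}.
Split {3,7,8} by δ(·,L) → {3,7} and {8}.
Refine {3,7} on symbol L: members go to different blocks, giving {3} and {7}.
The partition is now stable with 8 blocks: {3} | {0} | {5} | {4} | {1} | {6} | {8} | {7}.
State 6 belongs to the block {6}, which has 1 states.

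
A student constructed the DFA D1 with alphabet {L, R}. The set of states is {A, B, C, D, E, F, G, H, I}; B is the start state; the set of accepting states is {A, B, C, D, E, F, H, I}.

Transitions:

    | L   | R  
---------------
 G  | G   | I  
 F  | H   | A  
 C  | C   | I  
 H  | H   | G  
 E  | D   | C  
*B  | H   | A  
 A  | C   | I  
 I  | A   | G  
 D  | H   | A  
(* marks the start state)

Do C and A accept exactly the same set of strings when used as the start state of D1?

First remove the unreachable states {D,E,F}; 6 states remain.
Initial partition by acceptance: {A,B,C,H,I} | {G}.
Refine {A,B,C,H,I} on symbol R: members go to different blocks, giving {A,B,C} and {H,I}.
Split {A,B,C} by δ(·,L) → {A,C} and {B}.
Refine {H,I} on symbol L: members go to different blocks, giving {H} and {I}.
No further refinement is possible. Final partition (5 blocks): {A,C} | {G} | {H} | {B} | {I}.
C and A lie in the same block of the stable partition, so they are equivalent — no string distinguishes them.

Yes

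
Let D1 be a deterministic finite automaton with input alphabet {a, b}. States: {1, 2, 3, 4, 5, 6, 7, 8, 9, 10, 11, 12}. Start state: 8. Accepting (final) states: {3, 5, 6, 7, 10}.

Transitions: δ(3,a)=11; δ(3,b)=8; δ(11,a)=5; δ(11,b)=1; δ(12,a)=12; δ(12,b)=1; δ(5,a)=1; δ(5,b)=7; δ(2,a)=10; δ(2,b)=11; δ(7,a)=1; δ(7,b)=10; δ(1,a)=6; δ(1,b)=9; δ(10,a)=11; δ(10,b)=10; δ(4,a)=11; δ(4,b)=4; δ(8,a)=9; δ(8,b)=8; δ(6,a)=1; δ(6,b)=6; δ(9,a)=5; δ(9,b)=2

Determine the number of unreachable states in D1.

No path from 8 leads to 3, 4, 12; the other 9 states are all reachable.

3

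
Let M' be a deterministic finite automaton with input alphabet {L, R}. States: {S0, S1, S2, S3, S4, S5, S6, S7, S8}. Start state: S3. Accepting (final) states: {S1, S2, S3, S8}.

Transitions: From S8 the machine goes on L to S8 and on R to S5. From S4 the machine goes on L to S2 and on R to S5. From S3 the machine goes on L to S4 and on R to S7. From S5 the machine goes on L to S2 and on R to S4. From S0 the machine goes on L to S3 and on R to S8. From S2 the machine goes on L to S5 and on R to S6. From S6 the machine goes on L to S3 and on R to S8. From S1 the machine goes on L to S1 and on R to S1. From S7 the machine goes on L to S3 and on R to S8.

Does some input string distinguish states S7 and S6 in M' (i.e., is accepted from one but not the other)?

States {S0,S1} cannot be reached from the start state, so discard them.
Initial partition by acceptance: {S2,S3,S8} | {S4,S5,S6,S7}.
Split {S2,S3,S8} by δ(·,L) → {S2,S3} and {S8}.
Refine {S4,S5,S6,S7} on symbol R: members go to different blocks, giving {S4,S5} and {S6,S7}.
The partition is now stable with 4 blocks: {S2,S3} | {S4,S5} | {S8} | {S6,S7}.
S7 and S6 lie in the same block of the stable partition, so they are equivalent — no string distinguishes them.

No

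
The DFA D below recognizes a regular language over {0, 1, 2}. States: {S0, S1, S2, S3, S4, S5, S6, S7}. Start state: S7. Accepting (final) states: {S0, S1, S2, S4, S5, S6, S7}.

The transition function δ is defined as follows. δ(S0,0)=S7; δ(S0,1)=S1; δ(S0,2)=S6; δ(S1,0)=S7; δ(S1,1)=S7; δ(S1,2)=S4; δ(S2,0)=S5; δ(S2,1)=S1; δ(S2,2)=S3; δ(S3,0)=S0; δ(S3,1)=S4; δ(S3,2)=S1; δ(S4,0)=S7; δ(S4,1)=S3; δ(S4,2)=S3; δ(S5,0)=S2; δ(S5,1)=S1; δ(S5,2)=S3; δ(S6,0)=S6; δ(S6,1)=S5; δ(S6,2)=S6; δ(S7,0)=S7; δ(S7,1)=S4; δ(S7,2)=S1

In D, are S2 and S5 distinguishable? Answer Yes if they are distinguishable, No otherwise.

No

P0 = {S0,S1,S2,S4,S5,S6,S7} | {S3}.
Split {S0,S1,S2,S4,S5,S6,S7} by δ(·,1) → {S0,S1,S2,S5,S6,S7} and {S4}.
Refine {S0,S1,S2,S5,S6,S7} on symbol 1: members go to different blocks, giving {S0,S1,S2,S5,S6} and {S7}.
Split {S0,S1,S2,S5,S6} by δ(·,0) → {S2,S5,S6} and {S0,S1}.
Split {S2,S5,S6} by δ(·,1) → {S2,S5} and {S6}.
On input 1, block {S0,S1} splits into {S0} and {S1}.
The partition is now stable with 7 blocks: {S2,S5} | {S3} | {S4} | {S7} | {S0} | {S6} | {S1}.
S2 and S5 lie in the same block of the stable partition, so they are equivalent — no string distinguishes them.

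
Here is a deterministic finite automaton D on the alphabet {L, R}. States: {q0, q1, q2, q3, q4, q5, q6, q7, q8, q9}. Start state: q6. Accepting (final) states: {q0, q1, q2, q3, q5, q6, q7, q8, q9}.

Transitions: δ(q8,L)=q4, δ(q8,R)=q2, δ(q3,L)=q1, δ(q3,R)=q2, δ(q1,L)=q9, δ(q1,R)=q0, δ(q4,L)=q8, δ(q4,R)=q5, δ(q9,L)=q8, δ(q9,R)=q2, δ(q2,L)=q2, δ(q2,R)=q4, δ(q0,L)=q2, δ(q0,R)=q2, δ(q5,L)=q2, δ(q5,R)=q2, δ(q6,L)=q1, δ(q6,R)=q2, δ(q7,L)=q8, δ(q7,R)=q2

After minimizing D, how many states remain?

7

Reachable states from the start: {q0,q1,q2,q4,q5,q6,q8,q9}. Unreachable: {q3,q7} — drop them.
Start with accepting vs non-accepting: {q0,q1,q2,q5,q6,q8,q9} | {q4}.
On input L, block {q0,q1,q2,q5,q6,q8,q9} splits into {q0,q1,q2,q5,q6,q9} and {q8}.
Split {q0,q1,q2,q5,q6,q9} by δ(·,L) → {q0,q1,q2,q5,q6} and {q9}.
On input L, block {q0,q1,q2,q5,q6} splits into {q0,q2,q5,q6} and {q1}.
Refine {q0,q2,q5,q6} on symbol L: members go to different blocks, giving {q0,q2,q5} and {q6}.
Refine {q0,q2,q5} on symbol R: members go to different blocks, giving {q0,q5} and {q2}.
Stable partition: {q0,q5} | {q4} | {q8} | {q9} | {q1} | {q6} | {q2} — 7 equivalence classes.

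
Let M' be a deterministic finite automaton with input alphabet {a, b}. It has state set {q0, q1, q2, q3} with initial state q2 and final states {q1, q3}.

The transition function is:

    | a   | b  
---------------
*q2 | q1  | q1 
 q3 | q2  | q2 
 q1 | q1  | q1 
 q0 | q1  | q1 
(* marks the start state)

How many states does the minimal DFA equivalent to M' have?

2

First remove the unreachable states {q0,q3}; 2 states remain.
P0 = {q1} | {q2}.
No further refinement is possible. Final partition (2 blocks): {q1} | {q2}.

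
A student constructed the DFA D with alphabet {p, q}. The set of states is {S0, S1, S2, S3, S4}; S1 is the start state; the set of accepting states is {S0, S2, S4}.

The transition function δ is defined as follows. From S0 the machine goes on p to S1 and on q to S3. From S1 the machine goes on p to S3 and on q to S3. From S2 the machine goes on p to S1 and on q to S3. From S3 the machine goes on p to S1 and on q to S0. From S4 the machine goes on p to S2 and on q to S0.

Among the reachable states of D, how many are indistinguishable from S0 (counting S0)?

1

States {S2,S4} cannot be reached from the start state, so discard them.
Initial partition by acceptance: {S0} | {S1,S3}.
Refine {S1,S3} on symbol q: members go to different blocks, giving {S1} and {S3}.
No further refinement is possible. Final partition (3 blocks): {S0} | {S1} | {S3}.
The equivalence class containing S0 is {S0}, of size 1.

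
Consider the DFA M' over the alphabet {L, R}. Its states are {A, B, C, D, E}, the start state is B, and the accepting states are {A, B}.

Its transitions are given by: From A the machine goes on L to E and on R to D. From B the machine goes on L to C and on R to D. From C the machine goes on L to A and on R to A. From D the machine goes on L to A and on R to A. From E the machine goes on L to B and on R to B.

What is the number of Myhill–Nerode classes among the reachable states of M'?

Every state is reachable, so we keep all 5.
Initial partition by acceptance: {A,B} | {C,D,E}.
Stable partition: {A,B} | {C,D,E} — 2 equivalence classes.

2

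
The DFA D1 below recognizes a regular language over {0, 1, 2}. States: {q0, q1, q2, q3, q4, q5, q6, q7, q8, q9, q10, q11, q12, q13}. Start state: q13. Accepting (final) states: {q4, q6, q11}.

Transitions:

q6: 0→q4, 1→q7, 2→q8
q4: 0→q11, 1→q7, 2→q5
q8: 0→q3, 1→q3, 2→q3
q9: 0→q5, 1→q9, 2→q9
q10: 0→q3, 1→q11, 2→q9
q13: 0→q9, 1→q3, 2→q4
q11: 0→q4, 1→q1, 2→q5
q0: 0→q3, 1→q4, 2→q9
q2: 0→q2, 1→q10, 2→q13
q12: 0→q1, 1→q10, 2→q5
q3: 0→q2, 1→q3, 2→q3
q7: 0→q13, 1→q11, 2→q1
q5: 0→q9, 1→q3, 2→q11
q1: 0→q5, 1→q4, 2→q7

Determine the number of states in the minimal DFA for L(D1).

States {q0,q6,q8,q12} cannot be reached from the start state, so discard them.
Initial partition by acceptance: {q4,q11} | {q1,q2,q3,q5,q7,q9,q10,q13}.
On input 1, block {q1,q2,q3,q5,q7,q9,q10,q13} splits into {q2,q3,q5,q9,q13} and {q1,q7,q10}.
Refine {q2,q3,q5,q9,q13} on symbol 1: members go to different blocks, giving {q3,q5,q9,q13} and {q2}.
On input 0, block {q3,q5,q9,q13} splits into {q5,q9,q13} and {q3}.
Split {q5,q9,q13} by δ(·,1) → {q5,q13} and {q9}.
Refine {q1,q7,q10} on symbol 0: members go to different blocks, giving {q1,q7} and {q10}.
Stable partition: {q4,q11} | {q5,q13} | {q1,q7} | {q2} | {q3} | {q9} | {q10} — 7 equivalence classes.

7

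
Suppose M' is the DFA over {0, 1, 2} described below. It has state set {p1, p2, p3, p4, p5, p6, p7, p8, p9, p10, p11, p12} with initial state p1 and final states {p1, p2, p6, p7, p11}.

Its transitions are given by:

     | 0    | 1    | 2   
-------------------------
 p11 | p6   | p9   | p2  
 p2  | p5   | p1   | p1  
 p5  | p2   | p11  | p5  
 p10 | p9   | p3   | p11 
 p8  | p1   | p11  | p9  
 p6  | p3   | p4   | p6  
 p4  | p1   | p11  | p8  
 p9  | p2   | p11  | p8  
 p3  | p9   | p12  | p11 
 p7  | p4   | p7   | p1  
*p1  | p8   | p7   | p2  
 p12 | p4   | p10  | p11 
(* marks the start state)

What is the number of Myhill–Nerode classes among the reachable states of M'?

Start with accepting vs non-accepting: {p1,p2,p6,p7,p11} | {p3,p4,p5,p8,p9,p10,p12}.
Refine {p1,p2,p6,p7,p11} on symbol 0: members go to different blocks, giving {p1,p2,p6,p7} and {p11}.
On input 1, block {p1,p2,p6,p7} splits into {p1,p2,p7} and {p6}.
On input 0, block {p3,p4,p5,p8,p9,p10,p12} splits into {p4,p5,p8,p9} and {p3,p10,p12}.
Stable partition: {p1,p2,p7} | {p4,p5,p8,p9} | {p11} | {p6} | {p3,p10,p12} — 5 equivalence classes.

5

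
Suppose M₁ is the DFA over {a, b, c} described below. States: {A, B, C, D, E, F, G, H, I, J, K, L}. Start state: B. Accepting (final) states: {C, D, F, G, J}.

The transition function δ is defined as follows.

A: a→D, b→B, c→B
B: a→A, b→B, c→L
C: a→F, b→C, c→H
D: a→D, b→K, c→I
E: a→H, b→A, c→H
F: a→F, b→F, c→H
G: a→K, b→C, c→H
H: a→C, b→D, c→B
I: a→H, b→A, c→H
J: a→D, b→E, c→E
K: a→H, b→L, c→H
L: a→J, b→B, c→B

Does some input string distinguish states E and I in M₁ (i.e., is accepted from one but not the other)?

Reachable states from the start: {A,B,C,D,E,F,H,I,J,K,L}. Unreachable: {G} — drop them.
P0 = {C,D,F,J} | {A,B,E,H,I,K,L}.
Refine {C,D,F,J} on symbol b: members go to different blocks, giving {C,F} and {D,J}.
Refine {A,B,E,H,I,K,L} on symbol a: members go to different blocks, giving {B,E,I,K} and {A,L} and {H}.
Refine {B,E,I,K} on symbol a: members go to different blocks, giving {E,I,K} and {B}.
Stable partition: {C,F} | {E,I,K} | {D,J} | {A,L} | {H} | {B} — 6 equivalence classes.
E and I lie in the same block of the stable partition, so they are equivalent — no string distinguishes them.

No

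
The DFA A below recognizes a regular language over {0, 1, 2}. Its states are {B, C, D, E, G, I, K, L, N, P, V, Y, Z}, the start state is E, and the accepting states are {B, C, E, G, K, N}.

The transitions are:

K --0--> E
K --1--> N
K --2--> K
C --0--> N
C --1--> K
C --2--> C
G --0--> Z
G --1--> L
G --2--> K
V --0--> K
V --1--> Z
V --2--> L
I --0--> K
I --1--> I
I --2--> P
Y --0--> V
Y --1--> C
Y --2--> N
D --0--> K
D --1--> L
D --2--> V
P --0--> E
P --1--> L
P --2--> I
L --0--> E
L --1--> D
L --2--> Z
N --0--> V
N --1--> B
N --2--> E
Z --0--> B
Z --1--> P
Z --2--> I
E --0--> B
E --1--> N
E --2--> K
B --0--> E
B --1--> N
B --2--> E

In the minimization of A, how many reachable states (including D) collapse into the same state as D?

6

Reachable states from the start: {B,D,E,I,K,L,N,P,V,Z}. Unreachable: {C,G,Y} — drop them.
Start with accepting vs non-accepting: {B,E,K,N} | {D,I,L,P,V,Z}.
Refine {B,E,K,N} on symbol 0: members go to different blocks, giving {B,E,K} and {N}.
No further refinement is possible. Final partition (3 blocks): {B,E,K} | {D,I,L,P,V,Z} | {N}.
The equivalence class containing D is {D,I,L,P,V,Z}, of size 6.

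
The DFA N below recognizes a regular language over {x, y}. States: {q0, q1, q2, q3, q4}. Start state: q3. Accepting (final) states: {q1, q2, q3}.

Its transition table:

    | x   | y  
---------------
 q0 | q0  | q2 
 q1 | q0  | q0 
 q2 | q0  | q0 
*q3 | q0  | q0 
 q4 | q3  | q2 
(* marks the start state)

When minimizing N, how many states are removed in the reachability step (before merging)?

BFS from q3 reaches {q0, q2, q3}; the 2 state(s) q1, q4 are never visited.

2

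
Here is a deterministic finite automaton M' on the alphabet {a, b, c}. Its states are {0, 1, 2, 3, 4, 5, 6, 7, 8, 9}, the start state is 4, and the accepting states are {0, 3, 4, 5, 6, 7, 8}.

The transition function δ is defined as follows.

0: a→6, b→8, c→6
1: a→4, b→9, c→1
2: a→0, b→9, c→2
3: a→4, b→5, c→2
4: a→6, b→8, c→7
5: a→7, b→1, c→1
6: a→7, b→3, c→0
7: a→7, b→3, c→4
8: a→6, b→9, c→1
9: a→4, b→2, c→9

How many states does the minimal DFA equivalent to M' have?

Every state is reachable, so we keep all 10.
Initial partition by acceptance: {0,3,4,5,6,7,8} | {1,2,9}.
Split {0,3,4,5,6,7,8} by δ(·,b) → {0,3,4,6,7} and {5,8}.
Split {0,3,4,6,7} by δ(·,b) → {0,3,4} and {6,7}.
On input a, block {0,3,4} splits into {0,4} and {3}.
The partition is now stable with 5 blocks: {0,4} | {1,2,9} | {5,8} | {6,7} | {3}.

5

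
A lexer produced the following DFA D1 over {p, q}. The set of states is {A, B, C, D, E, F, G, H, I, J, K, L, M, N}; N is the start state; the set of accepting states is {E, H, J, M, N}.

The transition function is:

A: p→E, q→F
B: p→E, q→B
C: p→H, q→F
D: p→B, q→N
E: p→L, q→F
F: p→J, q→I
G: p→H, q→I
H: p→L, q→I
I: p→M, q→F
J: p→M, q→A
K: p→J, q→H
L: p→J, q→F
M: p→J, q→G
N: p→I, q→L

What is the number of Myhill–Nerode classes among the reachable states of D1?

States {B,C,D,K} cannot be reached from the start state, so discard them.
Initial partition by acceptance: {E,H,J,M,N} | {A,F,G,I,L}.
Split {E,H,J,M,N} by δ(·,p) → {E,H,N} and {J,M}.
Refine {A,F,G,I,L} on symbol p: members go to different blocks, giving {F,I,L} and {A,G}.
No further refinement is possible. Final partition (4 blocks): {E,H,N} | {F,I,L} | {J,M} | {A,G}.

4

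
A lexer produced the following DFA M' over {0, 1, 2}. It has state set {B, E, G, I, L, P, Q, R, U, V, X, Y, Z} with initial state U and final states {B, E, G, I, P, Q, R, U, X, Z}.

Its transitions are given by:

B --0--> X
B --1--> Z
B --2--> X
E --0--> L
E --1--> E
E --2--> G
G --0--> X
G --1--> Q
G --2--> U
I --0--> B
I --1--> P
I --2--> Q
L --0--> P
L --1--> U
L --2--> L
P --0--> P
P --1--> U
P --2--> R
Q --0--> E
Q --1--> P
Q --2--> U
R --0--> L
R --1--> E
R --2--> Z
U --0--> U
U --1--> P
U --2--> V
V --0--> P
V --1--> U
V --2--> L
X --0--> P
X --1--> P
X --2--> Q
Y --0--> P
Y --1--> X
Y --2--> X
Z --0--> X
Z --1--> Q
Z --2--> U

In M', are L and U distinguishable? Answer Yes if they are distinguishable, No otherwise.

Reachable states from the start: {E,G,L,P,Q,R,U,V,X,Z}. Unreachable: {B,I,Y} — drop them.
Initial partition by acceptance: {E,G,P,Q,R,U,X,Z} | {L,V}.
Split {E,G,P,Q,R,U,X,Z} by δ(·,0) → {G,P,Q,U,X,Z} and {E,R}.
Refine {G,P,Q,U,X,Z} on symbol 0: members go to different blocks, giving {G,P,U,X,Z} and {Q}.
On input 1, block {G,P,U,X,Z} splits into {P,U,X} and {G,Z}.
On input 2, block {P,U,X} splits into {P} and {X} and {U}.
No further refinement is possible. Final partition (7 blocks): {P} | {L,V} | {E,R} | {Q} | {G,Z} | {X} | {U}.
L and U end up in different blocks, so they are distinguishable. For instance, the string 'ε' is accepted from only U.

Yes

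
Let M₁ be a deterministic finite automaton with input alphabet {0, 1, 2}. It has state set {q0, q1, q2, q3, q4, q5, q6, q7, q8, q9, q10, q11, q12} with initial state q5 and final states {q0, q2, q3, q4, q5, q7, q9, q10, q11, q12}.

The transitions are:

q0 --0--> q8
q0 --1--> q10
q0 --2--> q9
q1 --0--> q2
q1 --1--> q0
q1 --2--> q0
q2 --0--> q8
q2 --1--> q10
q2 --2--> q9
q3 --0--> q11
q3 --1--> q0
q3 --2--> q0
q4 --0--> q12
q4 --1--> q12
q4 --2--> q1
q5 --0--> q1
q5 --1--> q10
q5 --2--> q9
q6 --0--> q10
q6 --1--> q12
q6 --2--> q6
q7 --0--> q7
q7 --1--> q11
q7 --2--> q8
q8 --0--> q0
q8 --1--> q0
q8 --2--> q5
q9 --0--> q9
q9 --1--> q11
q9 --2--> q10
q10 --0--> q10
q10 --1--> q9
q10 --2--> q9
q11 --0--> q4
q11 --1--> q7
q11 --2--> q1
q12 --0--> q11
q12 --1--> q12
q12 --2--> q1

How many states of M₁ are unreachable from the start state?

2

BFS from q5 reaches {q0, q1, q2, q4, q5, q7, q8, q9, q10, q11, q12}; the 2 state(s) q3, q6 are never visited.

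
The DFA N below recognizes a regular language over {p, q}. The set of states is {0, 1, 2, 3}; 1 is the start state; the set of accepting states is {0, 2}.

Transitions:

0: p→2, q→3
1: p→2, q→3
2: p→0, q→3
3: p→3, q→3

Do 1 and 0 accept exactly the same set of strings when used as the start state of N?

No

All states are reachable from the start state.
Start with accepting vs non-accepting: {0,2} | {1,3}.
Split {1,3} by δ(·,p) → {1} and {3}.
Stable partition: {0,2} | {1} | {3} — 3 equivalence classes.
1 and 0 end up in different blocks, so they are distinguishable. For instance, the string 'ε' is accepted from only 0.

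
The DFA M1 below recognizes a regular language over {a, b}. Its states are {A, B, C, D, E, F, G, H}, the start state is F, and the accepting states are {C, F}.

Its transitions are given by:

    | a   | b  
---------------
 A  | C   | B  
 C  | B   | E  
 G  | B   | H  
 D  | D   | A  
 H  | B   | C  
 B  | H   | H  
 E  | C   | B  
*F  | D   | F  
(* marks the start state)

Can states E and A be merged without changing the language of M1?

States {G} cannot be reached from the start state, so discard them.
Initial partition by acceptance: {C,F} | {A,B,D,E,H}.
Refine {C,F} on symbol b: members go to different blocks, giving {C} and {F}.
Split {A,B,D,E,H} by δ(·,a) → {B,D,H} and {A,E}.
On input b, block {B,D,H} splits into {B} and {D} and {H}.
The partition is now stable with 6 blocks: {C} | {B} | {F} | {A,E} | {D} | {H}.
E and A lie in the same block of the stable partition, so they are equivalent — no string distinguishes them.

Yes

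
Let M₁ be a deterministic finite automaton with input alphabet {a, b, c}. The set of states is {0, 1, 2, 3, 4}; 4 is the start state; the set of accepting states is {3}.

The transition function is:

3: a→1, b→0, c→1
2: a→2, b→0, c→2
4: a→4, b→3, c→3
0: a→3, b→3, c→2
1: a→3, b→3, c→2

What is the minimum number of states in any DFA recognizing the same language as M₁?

4

Every state is reachable, so we keep all 5.
P0 = {3} | {0,1,2,4}.
Refine {0,1,2,4} on symbol a: members go to different blocks, giving {0,1} and {2,4}.
On input b, block {2,4} splits into {2} and {4}.
Stable partition: {3} | {0,1} | {2} | {4} — 4 equivalence classes.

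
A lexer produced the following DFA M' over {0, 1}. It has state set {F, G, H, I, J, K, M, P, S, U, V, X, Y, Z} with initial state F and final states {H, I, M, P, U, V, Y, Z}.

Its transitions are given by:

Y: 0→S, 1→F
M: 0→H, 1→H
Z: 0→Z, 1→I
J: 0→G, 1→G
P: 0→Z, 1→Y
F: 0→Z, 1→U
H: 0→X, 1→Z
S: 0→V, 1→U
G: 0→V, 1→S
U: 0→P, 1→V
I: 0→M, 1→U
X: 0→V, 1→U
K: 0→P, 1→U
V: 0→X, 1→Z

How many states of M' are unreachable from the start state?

3

BFS from F reaches {F, H, I, M, P, S, U, V, X, Y, Z}; the 3 state(s) G, J, K are never visited.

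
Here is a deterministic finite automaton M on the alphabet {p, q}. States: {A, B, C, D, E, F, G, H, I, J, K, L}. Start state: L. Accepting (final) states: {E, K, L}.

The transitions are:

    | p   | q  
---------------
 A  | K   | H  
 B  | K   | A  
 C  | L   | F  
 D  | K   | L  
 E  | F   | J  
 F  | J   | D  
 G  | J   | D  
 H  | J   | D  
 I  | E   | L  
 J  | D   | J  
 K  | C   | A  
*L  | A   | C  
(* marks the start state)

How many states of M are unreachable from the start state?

Starting at L and following transitions, the reachable set is {A, C, D, F, H, J, K, L}. That leaves B, E, G, I unreachable — 4 in total.

4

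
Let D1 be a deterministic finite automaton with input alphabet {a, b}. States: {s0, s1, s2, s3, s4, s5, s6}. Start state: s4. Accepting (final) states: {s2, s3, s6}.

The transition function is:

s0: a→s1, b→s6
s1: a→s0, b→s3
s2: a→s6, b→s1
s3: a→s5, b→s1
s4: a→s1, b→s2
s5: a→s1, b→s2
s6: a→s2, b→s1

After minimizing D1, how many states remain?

All states are reachable from the start state.
P0 = {s2,s3,s6} | {s0,s1,s4,s5}.
Split {s2,s3,s6} by δ(·,a) → {s2,s6} and {s3}.
Split {s0,s1,s4,s5} by δ(·,b) → {s0,s4,s5} and {s1}.
The partition is now stable with 4 blocks: {s2,s6} | {s0,s4,s5} | {s3} | {s1}.

4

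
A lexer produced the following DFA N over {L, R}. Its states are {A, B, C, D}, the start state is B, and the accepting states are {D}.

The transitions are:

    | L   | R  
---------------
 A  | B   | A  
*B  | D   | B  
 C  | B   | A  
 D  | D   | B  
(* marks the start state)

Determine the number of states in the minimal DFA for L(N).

Reachable states from the start: {B,D}. Unreachable: {A,C} — drop them.
Start with accepting vs non-accepting: {D} | {B}.
Stable partition: {D} | {B} — 2 equivalence classes.

2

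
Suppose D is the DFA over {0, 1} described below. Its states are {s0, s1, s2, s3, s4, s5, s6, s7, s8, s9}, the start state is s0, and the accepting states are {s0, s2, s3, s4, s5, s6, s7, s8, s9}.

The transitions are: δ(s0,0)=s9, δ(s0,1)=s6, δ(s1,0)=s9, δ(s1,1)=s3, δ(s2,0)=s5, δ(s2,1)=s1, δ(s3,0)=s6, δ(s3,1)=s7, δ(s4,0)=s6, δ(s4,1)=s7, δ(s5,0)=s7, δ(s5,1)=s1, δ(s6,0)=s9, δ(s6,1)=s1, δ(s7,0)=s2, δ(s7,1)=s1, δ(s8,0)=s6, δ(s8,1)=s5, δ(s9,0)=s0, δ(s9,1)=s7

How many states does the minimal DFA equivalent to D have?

6

Reachable states from the start: {s0,s1,s2,s3,s5,s6,s7,s9}. Unreachable: {s4,s8} — drop them.
Initial partition by acceptance: {s0,s2,s3,s5,s6,s7,s9} | {s1}.
Split {s0,s2,s3,s5,s6,s7,s9} by δ(·,1) → {s2,s5,s6,s7} and {s0,s3,s9}.
Refine {s2,s5,s6,s7} on symbol 0: members go to different blocks, giving {s2,s5,s7} and {s6}.
Refine {s0,s3,s9} on symbol 0: members go to different blocks, giving {s0,s9} and {s3}.
On input 1, block {s0,s9} splits into {s0} and {s9}.
The partition is now stable with 6 blocks: {s2,s5,s7} | {s1} | {s0} | {s6} | {s3} | {s9}.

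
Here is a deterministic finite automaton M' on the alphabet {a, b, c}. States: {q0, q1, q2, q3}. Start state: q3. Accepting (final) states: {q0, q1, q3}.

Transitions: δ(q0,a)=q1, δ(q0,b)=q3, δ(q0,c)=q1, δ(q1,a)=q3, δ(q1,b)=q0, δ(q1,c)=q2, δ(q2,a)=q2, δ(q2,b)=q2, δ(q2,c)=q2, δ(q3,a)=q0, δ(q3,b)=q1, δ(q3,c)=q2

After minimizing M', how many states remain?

All states are reachable from the start state.
P0 = {q0,q1,q3} | {q2}.
On input c, block {q0,q1,q3} splits into {q1,q3} and {q0}.
Split {q1,q3} by δ(·,a) → {q1} and {q3}.
Stable partition: {q1} | {q2} | {q0} | {q3} — 4 equivalence classes.

4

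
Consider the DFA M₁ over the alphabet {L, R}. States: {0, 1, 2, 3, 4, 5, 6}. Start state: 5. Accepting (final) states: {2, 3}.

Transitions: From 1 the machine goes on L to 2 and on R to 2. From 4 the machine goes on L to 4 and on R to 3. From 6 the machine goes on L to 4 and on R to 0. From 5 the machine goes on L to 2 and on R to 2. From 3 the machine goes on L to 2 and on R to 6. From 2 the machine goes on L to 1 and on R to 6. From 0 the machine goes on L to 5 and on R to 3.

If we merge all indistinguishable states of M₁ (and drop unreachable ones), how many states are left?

P0 = {2,3} | {0,1,4,5,6}.
On input L, block {2,3} splits into {2} and {3}.
On input L, block {0,1,4,5,6} splits into {0,4,6} and {1,5}.
Refine {0,4,6} on symbol L: members go to different blocks, giving {4,6} and {0}.
On input R, block {4,6} splits into {4} and {6}.
The partition is now stable with 6 blocks: {2} | {4} | {3} | {1,5} | {0} | {6}.

6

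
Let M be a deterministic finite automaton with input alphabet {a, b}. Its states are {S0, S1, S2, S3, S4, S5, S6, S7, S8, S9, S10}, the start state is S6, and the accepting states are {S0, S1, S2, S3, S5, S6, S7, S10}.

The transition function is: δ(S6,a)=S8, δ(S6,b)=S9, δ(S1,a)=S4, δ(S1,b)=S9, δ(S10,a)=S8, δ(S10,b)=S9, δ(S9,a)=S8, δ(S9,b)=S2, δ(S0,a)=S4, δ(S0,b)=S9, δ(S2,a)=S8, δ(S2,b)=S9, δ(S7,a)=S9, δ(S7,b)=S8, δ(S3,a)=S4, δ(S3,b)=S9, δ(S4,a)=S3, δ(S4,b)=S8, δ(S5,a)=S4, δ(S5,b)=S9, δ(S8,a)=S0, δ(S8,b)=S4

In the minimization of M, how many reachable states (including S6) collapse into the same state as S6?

States {S1,S5,S7,S10} cannot be reached from the start state, so discard them.
Start with accepting vs non-accepting: {S0,S2,S3,S6} | {S4,S8,S9}.
Refine {S4,S8,S9} on symbol a: members go to different blocks, giving {S4,S8} and {S9}.
No further refinement is possible. Final partition (3 blocks): {S0,S2,S3,S6} | {S4,S8} | {S9}.
The equivalence class containing S6 is {S0,S2,S3,S6}, of size 4.

4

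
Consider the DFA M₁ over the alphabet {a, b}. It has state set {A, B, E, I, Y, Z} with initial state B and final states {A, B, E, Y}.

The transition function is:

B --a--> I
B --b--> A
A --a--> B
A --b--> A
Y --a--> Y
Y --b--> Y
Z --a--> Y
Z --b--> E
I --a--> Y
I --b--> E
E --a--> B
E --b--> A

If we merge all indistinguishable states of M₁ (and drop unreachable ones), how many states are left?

4

Reachable states from the start: {A,B,E,I,Y}. Unreachable: {Z} — drop them.
Start with accepting vs non-accepting: {A,B,E,Y} | {I}.
Refine {A,B,E,Y} on symbol a: members go to different blocks, giving {A,E,Y} and {B}.
On input a, block {A,E,Y} splits into {A,E} and {Y}.
The partition is now stable with 4 blocks: {A,E} | {I} | {B} | {Y}.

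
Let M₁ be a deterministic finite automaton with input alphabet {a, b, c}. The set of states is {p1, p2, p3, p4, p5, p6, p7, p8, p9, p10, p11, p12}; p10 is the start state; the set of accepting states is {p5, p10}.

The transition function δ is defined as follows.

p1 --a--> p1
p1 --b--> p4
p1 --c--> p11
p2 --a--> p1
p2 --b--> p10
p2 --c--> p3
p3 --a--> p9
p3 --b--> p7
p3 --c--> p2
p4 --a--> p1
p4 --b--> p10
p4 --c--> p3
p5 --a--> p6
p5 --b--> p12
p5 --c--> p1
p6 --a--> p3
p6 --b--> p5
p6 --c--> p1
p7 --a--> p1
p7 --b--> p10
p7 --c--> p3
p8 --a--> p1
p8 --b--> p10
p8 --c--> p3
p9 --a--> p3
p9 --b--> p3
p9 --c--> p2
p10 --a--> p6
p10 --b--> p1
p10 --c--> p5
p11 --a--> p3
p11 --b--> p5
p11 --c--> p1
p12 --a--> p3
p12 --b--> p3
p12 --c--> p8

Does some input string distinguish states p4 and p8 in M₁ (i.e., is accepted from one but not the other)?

No

Start with accepting vs non-accepting: {p5,p10} | {p1,p2,p3,p4,p6,p7,p8,p9,p11,p12}.
On input c, block {p5,p10} splits into {p5} and {p10}.
Split {p1,p2,p3,p4,p6,p7,p8,p9,p11,p12} by δ(·,b) → {p1,p3,p9,p12} and {p2,p4,p7,p8} and {p6,p11}.
Split {p1,p3,p9,p12} by δ(·,b) → {p1,p3} and {p9,p12}.
Split {p1,p3} by δ(·,a) → {p1} and {p3}.
Stable partition: {p5} | {p1} | {p10} | {p2,p4,p7,p8} | {p6,p11} | {p9,p12} | {p3} — 7 equivalence classes.
p4 and p8 lie in the same block of the stable partition, so they are equivalent — no string distinguishes them.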